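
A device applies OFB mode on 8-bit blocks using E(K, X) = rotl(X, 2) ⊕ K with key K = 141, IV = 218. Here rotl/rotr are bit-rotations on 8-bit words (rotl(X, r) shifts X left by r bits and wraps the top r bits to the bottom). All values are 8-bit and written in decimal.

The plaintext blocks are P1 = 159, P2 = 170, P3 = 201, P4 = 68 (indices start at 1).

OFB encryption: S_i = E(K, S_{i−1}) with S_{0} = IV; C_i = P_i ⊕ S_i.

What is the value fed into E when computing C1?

C1: S = E(K, 218) = 230; 159 ⊕ 230 = 121.
So the input to E for block 1 is 218.

218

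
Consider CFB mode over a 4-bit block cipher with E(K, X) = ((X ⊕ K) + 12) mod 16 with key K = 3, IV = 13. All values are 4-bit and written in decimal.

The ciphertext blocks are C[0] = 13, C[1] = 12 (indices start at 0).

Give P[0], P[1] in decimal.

P[0] = 7, P[1] = 6

CFB decryption: P_i = C_i ⊕ E(K, C_{i−1}), with C_{−1} = IV.
P[0]: E(K, 13) = 10; 13 ⊕ 10 = 7.
P[1]: E(K, 13) = 10; 12 ⊕ 10 = 6.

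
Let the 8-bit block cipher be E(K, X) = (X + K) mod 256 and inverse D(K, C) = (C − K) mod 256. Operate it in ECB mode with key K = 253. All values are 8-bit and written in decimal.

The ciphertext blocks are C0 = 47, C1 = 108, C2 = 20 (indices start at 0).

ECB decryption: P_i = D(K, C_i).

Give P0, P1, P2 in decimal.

P0: D(K, 47) = 50.
P1: D(K, 108) = 111.
P2: D(K, 20) = 23.

P0 = 50, P1 = 111, P2 = 23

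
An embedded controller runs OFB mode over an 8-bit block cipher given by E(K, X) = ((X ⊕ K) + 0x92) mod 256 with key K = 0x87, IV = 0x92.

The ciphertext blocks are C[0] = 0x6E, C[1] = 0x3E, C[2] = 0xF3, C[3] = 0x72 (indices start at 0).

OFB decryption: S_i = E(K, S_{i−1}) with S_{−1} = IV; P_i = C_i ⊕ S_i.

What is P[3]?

P[3] = 0xA0

P[0]: S = E(K, 0x92) = 0xA7; 0x6E ⊕ 0xA7 = 0xC9.
P[1]: S = E(K, 0xA7) = 0xB2; 0x3E ⊕ 0xB2 = 0x8C.
P[2]: S = E(K, 0xB2) = 0xC7; 0xF3 ⊕ 0xC7 = 0x34.
P[3]: S = E(K, 0xC7) = 0xD2; 0x72 ⊕ 0xD2 = 0xA0.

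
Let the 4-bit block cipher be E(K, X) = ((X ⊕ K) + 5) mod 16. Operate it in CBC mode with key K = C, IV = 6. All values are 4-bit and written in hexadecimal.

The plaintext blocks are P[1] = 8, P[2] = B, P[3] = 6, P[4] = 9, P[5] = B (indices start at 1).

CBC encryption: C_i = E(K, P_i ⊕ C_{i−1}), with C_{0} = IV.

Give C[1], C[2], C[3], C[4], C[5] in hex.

C[1] = 7, C[2] = 5, C[3] = 4, C[4] = 6, C[5] = 6

C[1]: P[1] ⊕ 6 = E; E(K, E) = 7.
C[2]: P[2] ⊕ 7 = C; E(K, C) = 5.
C[3]: P[3] ⊕ 5 = 3; E(K, 3) = 4.
C[4]: P[4] ⊕ 4 = D; E(K, D) = 6.
C[5]: P[5] ⊕ 6 = D; E(K, D) = 6.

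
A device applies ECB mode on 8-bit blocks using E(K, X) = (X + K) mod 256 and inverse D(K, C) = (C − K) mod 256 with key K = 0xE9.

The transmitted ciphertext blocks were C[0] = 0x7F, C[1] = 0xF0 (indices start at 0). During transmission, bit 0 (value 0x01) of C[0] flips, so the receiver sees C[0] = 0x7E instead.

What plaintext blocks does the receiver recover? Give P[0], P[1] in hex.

P[0] = 0x95, P[1] = 0x07

ECB decryption: P_i = D(K, C_i).
Only C[0] changed, to 0x7E. In ECB, a change in C_i affects only P_i. Decrypting the received ciphertext:
P[0]: D(K, 0x7E) = 0x95.
P[1]: D(K, 0xF0) = 0x07.
Blocks that differ from the original plaintext: P[0].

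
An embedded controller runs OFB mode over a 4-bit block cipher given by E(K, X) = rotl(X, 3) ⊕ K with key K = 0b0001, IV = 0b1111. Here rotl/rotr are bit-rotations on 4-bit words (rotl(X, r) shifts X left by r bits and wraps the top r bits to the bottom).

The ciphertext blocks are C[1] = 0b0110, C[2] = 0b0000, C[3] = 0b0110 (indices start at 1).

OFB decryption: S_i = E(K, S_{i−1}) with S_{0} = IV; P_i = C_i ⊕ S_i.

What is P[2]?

P[2] = 0b0110

P[1]: S = E(K, 0b1111) = 0b1110; 0b0110 ⊕ 0b1110 = 0b1000.
P[2]: S = E(K, 0b1110) = 0b0110; 0b0000 ⊕ 0b0110 = 0b0110.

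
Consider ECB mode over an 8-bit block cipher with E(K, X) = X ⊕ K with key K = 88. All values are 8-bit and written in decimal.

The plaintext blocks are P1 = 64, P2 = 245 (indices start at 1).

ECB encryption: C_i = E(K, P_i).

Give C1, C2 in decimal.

C1: E(K, 64) = 24.
C2: E(K, 245) = 173.

C1 = 24, C2 = 173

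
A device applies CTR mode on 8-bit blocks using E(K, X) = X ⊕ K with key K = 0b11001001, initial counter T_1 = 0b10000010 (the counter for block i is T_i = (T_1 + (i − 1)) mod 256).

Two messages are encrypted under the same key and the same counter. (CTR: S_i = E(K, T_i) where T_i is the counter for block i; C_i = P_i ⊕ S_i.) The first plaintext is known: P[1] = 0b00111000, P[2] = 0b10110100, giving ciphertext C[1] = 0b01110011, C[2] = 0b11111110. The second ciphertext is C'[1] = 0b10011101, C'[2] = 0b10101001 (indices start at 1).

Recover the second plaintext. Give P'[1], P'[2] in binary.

In CTR with a reused counter, both messages share the same keystream S_i, so C_i ⊕ C'_i = P_i ⊕ P'_i and thus P'_i = P_i ⊕ C_i ⊕ C'_i.
P'[1]: 0b00111000 ⊕ 0b01110011 ⊕ 0b10011101 = 0b11010110.
P'[2]: 0b10110100 ⊕ 0b11111110 ⊕ 0b10101001 = 0b11100011.

P'[1] = 0b11010110, P'[2] = 0b11100011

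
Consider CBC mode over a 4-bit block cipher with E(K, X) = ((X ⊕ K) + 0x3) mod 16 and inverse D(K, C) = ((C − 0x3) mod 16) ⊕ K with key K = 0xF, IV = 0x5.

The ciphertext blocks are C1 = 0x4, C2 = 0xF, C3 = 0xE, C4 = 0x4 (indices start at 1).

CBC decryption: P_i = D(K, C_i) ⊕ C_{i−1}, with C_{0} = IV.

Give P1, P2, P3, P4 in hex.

P1: D(K, 0x4) = 0xE; 0xE ⊕ 0x5 = 0xB.
P2: D(K, 0xF) = 0x3; 0x3 ⊕ 0x4 = 0x7.
P3: D(K, 0xE) = 0x4; 0x4 ⊕ 0xF = 0xB.
P4: D(K, 0x4) = 0xE; 0xE ⊕ 0xE = 0x0.

P1 = 0xB, P2 = 0x7, P3 = 0xB, P4 = 0x0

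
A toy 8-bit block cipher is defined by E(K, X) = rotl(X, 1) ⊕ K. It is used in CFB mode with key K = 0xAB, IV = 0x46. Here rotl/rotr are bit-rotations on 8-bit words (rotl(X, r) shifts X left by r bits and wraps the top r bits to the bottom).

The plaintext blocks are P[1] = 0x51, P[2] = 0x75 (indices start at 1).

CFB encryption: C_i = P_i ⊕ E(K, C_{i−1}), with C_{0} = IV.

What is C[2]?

C[2] = 0x32

C[1]: E(K, 0x46) = 0x27; 0x51 ⊕ 0x27 = 0x76.
C[2]: E(K, 0x76) = 0x47; 0x75 ⊕ 0x47 = 0x32.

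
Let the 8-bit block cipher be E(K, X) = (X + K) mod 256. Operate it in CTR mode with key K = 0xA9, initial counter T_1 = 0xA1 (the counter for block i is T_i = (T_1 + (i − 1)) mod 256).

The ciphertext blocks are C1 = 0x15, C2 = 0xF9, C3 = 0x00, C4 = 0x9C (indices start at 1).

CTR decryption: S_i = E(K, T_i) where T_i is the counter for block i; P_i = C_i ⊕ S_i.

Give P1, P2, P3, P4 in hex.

P1: T = 0xA1, S = E(K, T) = 0x4A; 0x15 ⊕ 0x4A = 0x5F.
P2: T = 0xA2, S = E(K, T) = 0x4B; 0xF9 ⊕ 0x4B = 0xB2.
P3: T = 0xA3, S = E(K, T) = 0x4C; 0x00 ⊕ 0x4C = 0x4C.
P4: T = 0xA4, S = E(K, T) = 0x4D; 0x9C ⊕ 0x4D = 0xD1.

P1 = 0x5F, P2 = 0xB2, P3 = 0x4C, P4 = 0xD1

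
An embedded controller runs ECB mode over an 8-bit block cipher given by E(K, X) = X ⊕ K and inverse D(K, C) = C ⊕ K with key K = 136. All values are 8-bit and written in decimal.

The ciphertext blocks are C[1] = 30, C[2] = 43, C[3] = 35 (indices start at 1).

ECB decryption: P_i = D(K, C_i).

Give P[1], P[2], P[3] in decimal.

P[1] = 150, P[2] = 163, P[3] = 171

P[1]: D(K, 30) = 150.
P[2]: D(K, 43) = 163.
P[3]: D(K, 35) = 171.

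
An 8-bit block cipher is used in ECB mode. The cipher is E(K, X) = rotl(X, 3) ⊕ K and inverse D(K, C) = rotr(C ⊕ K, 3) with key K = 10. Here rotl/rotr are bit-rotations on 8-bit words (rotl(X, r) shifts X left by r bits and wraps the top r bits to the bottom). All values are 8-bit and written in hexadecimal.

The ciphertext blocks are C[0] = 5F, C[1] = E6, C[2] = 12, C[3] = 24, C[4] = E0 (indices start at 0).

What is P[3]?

ECB decryption: P_i = D(K, C_i).
P[3]: D(K, 24) = 86.

P[3] = 86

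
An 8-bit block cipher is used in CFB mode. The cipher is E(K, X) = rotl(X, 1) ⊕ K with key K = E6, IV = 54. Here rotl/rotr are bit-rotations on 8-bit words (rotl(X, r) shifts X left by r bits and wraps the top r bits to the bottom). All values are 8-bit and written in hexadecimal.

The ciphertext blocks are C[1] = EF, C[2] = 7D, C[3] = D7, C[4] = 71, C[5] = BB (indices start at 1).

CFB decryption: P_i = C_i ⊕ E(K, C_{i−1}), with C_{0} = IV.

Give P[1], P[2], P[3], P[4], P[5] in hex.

P[1] = A1, P[2] = 44, P[3] = CB, P[4] = 38, P[5] = BF

P[1]: E(K, 54) = 4E; EF ⊕ 4E = A1.
P[2]: E(K, EF) = 39; 7D ⊕ 39 = 44.
P[3]: E(K, 7D) = 1C; D7 ⊕ 1C = CB.
P[4]: E(K, D7) = 49; 71 ⊕ 49 = 38.
P[5]: E(K, 71) = 04; BB ⊕ 04 = BF.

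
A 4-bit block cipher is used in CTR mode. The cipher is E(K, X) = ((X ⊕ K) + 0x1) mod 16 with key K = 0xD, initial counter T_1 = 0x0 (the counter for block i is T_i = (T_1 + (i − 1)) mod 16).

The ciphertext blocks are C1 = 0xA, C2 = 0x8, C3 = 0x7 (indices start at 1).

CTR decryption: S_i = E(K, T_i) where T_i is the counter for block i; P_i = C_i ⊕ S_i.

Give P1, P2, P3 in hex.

P1 = 0x4, P2 = 0x5, P3 = 0x7

P1: T = 0x0, S = E(K, T) = 0xE; 0xA ⊕ 0xE = 0x4.
P2: T = 0x1, S = E(K, T) = 0xD; 0x8 ⊕ 0xD = 0x5.
P3: T = 0x2, S = E(K, T) = 0x0; 0x7 ⊕ 0x0 = 0x7.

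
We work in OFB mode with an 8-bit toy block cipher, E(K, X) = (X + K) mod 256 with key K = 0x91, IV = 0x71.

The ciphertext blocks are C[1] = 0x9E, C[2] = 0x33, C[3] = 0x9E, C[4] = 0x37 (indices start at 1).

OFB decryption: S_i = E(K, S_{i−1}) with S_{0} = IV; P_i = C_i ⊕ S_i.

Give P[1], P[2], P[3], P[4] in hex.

P[1] = 0x9C, P[2] = 0xA0, P[3] = 0xBA, P[4] = 0x82

P[1]: S = E(K, 0x71) = 0x02; 0x9E ⊕ 0x02 = 0x9C.
P[2]: S = E(K, 0x02) = 0x93; 0x33 ⊕ 0x93 = 0xA0.
P[3]: S = E(K, 0x93) = 0x24; 0x9E ⊕ 0x24 = 0xBA.
P[4]: S = E(K, 0x24) = 0xB5; 0x37 ⊕ 0xB5 = 0x82.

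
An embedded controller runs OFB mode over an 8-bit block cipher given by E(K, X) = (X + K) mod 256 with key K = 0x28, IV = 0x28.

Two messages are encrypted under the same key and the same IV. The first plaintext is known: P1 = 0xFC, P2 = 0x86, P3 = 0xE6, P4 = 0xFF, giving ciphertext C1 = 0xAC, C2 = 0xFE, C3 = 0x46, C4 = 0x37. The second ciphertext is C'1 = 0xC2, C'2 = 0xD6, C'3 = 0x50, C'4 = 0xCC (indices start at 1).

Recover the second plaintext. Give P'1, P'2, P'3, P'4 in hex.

P'1 = 0x92, P'2 = 0xAE, P'3 = 0xF0, P'4 = 0x04

In OFB with a reused IV, both messages share the same keystream S_i, so C_i ⊕ C'_i = P_i ⊕ P'_i and thus P'_i = P_i ⊕ C_i ⊕ C'_i.
P'1: 0xFC ⊕ 0xAC ⊕ 0xC2 = 0x92.
P'2: 0x86 ⊕ 0xFE ⊕ 0xD6 = 0xAE.
P'3: 0xE6 ⊕ 0x46 ⊕ 0x50 = 0xF0.
P'4: 0xFF ⊕ 0x37 ⊕ 0xCC = 0x04.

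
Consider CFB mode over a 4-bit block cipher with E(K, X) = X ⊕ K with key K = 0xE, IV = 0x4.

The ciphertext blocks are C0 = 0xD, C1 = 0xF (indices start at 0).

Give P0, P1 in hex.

CFB decryption: P_i = C_i ⊕ E(K, C_{i−1}), with C_{−1} = IV.
P0: E(K, 0x4) = 0xA; 0xD ⊕ 0xA = 0x7.
P1: E(K, 0xD) = 0x3; 0xF ⊕ 0x3 = 0xC.

P0 = 0x7, P1 = 0xC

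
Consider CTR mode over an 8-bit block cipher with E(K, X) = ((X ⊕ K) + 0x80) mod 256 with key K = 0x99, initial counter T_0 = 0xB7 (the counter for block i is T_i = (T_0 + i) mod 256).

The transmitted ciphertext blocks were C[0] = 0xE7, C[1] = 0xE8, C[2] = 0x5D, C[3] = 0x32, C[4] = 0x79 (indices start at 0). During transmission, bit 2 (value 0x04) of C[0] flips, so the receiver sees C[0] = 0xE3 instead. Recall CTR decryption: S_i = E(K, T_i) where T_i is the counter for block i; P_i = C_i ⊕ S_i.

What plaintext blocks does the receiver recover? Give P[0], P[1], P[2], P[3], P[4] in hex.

P[0] = 0x4D, P[1] = 0x49, P[2] = 0xFD, P[3] = 0x91, P[4] = 0xDB

Only C[0] changed, to 0xE3. In CTR, a change in C_i flips the same bit in P_i only; the keystream is unaffected. Decrypting the received ciphertext:
P[0]: T = 0xB7, S = E(K, T) = 0xAE; 0xE3 ⊕ 0xAE = 0x4D.
P[1]: T = 0xB8, S = E(K, T) = 0xA1; 0xE8 ⊕ 0xA1 = 0x49.
P[2]: T = 0xB9, S = E(K, T) = 0xA0; 0x5D ⊕ 0xA0 = 0xFD.
P[3]: T = 0xBA, S = E(K, T) = 0xA3; 0x32 ⊕ 0xA3 = 0x91.
P[4]: T = 0xBB, S = E(K, T) = 0xA2; 0x79 ⊕ 0xA2 = 0xDB.
Blocks that differ from the original plaintext: P[0].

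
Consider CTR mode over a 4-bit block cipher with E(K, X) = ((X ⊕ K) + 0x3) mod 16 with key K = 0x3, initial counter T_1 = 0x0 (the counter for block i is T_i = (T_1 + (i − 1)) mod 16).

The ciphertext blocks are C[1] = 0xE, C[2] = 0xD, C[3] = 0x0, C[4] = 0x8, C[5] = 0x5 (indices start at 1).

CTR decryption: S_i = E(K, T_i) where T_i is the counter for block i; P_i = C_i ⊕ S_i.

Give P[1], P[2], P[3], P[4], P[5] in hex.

P[1] = 0x8, P[2] = 0x8, P[3] = 0x4, P[4] = 0xB, P[5] = 0xF

P[1]: T = 0x0, S = E(K, T) = 0x6; 0xE ⊕ 0x6 = 0x8.
P[2]: T = 0x1, S = E(K, T) = 0x5; 0xD ⊕ 0x5 = 0x8.
P[3]: T = 0x2, S = E(K, T) = 0x4; 0x0 ⊕ 0x4 = 0x4.
P[4]: T = 0x3, S = E(K, T) = 0x3; 0x8 ⊕ 0x3 = 0xB.
P[5]: T = 0x4, S = E(K, T) = 0xA; 0x5 ⊕ 0xA = 0xF.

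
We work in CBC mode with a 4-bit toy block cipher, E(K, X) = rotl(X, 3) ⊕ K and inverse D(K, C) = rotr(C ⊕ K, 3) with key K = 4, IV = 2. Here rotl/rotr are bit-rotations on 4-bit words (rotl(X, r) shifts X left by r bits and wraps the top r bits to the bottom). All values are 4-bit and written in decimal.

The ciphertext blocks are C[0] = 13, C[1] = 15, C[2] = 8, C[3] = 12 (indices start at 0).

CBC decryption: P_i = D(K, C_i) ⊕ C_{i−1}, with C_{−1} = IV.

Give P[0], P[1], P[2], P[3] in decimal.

P[0]: D(K, 13) = 3; 3 ⊕ 2 = 1.
P[1]: D(K, 15) = 7; 7 ⊕ 13 = 10.
P[2]: D(K, 8) = 9; 9 ⊕ 15 = 6.
P[3]: D(K, 12) = 1; 1 ⊕ 8 = 9.

P[0] = 1, P[1] = 10, P[2] = 6, P[3] = 9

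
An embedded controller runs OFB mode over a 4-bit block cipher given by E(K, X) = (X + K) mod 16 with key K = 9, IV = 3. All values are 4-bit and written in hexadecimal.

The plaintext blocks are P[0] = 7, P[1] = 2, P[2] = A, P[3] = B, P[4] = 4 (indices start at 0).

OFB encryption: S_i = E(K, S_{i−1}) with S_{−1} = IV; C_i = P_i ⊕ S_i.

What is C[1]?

C[0]: S = E(K, 3) = C; 7 ⊕ C = B.
C[1]: S = E(K, C) = 5; 2 ⊕ 5 = 7.

C[1] = 7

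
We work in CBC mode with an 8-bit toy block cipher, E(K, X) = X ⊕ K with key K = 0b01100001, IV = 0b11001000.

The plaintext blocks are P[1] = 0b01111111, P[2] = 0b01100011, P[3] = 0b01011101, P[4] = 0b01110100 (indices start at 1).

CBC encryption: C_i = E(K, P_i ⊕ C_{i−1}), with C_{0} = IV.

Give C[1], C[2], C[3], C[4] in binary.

C[1] = 0b11010110, C[2] = 0b11010100, C[3] = 0b11101000, C[4] = 0b11111101

C[1]: P[1] ⊕ 0b11001000 = 0b10110111; E(K, 0b10110111) = 0b11010110.
C[2]: P[2] ⊕ 0b11010110 = 0b10110101; E(K, 0b10110101) = 0b11010100.
C[3]: P[3] ⊕ 0b11010100 = 0b10001001; E(K, 0b10001001) = 0b11101000.
C[4]: P[4] ⊕ 0b11101000 = 0b10011100; E(K, 0b10011100) = 0b11111101.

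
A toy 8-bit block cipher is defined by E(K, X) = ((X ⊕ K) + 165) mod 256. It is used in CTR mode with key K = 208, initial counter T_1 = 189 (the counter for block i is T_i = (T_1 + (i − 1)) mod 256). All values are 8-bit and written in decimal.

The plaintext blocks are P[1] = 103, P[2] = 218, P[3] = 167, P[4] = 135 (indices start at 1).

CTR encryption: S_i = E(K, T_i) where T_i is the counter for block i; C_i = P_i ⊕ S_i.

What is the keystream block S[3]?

20

C[1]: T = 189, S = E(K, T) = 18; 103 ⊕ 18 = 117.
C[2]: T = 190, S = E(K, T) = 19; 218 ⊕ 19 = 201.
C[3]: T = 191, S = E(K, T) = 20; 167 ⊕ 20 = 179.
So S[3] = 20.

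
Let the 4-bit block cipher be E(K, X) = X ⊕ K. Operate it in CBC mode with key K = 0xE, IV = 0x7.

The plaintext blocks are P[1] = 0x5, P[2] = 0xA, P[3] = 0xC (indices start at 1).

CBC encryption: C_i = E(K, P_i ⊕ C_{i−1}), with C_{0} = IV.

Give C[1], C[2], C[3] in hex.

C[1] = 0xC, C[2] = 0x8, C[3] = 0xA

C[1]: P[1] ⊕ 0x7 = 0x2; E(K, 0x2) = 0xC.
C[2]: P[2] ⊕ 0xC = 0x6; E(K, 0x6) = 0x8.
C[3]: P[3] ⊕ 0x8 = 0x4; E(K, 0x4) = 0xA.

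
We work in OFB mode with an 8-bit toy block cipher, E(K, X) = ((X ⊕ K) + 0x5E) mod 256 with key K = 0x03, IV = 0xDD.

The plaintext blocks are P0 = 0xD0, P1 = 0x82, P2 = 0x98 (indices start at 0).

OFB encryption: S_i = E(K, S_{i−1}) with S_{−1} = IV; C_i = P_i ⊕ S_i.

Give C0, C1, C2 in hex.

C0: S = E(K, 0xDD) = 0x3C; 0xD0 ⊕ 0x3C = 0xEC.
C1: S = E(K, 0x3C) = 0x9D; 0x82 ⊕ 0x9D = 0x1F.
C2: S = E(K, 0x9D) = 0xFC; 0x98 ⊕ 0xFC = 0x64.

C0 = 0xEC, C1 = 0x1F, C2 = 0x64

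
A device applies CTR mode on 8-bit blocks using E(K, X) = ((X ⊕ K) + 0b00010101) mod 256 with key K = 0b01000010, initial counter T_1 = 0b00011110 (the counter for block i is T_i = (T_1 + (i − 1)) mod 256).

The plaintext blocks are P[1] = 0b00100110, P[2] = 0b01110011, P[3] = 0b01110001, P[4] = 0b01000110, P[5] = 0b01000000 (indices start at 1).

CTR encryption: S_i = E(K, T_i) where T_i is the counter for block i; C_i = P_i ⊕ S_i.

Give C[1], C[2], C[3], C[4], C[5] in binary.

C[1] = 0b01010111, C[2] = 0b00000001, C[3] = 0b00000110, C[4] = 0b00111110, C[5] = 0b00110101

C[1]: T = 0b00011110, S = E(K, T) = 0b01110001; 0b00100110 ⊕ 0b01110001 = 0b01010111.
C[2]: T = 0b00011111, S = E(K, T) = 0b01110010; 0b01110011 ⊕ 0b01110010 = 0b00000001.
C[3]: T = 0b00100000, S = E(K, T) = 0b01110111; 0b01110001 ⊕ 0b01110111 = 0b00000110.
C[4]: T = 0b00100001, S = E(K, T) = 0b01111000; 0b01000110 ⊕ 0b01111000 = 0b00111110.
C[5]: T = 0b00100010, S = E(K, T) = 0b01110101; 0b01000000 ⊕ 0b01110101 = 0b00110101.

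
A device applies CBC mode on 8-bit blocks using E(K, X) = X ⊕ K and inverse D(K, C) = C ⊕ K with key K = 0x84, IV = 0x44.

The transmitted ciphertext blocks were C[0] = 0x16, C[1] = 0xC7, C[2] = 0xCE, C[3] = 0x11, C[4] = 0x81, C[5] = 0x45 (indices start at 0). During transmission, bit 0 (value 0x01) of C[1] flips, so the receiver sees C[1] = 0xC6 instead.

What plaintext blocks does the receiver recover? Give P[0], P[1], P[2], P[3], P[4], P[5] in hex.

CBC decryption: P_i = D(K, C_i) ⊕ C_{i−1}, with C_{−1} = IV.
Only C[1] changed, to 0xC6. In CBC, a change in C_i garbles P_i and flips the same bit in P_{i+1}. Decrypting the received ciphertext:
P[0]: D(K, 0x16) = 0x92; 0x92 ⊕ 0x44 = 0xD6.
P[1]: D(K, 0xC6) = 0x42; 0x42 ⊕ 0x16 = 0x54.
P[2]: D(K, 0xCE) = 0x4A; 0x4A ⊕ 0xC6 = 0x8C.
P[3]: D(K, 0x11) = 0x95; 0x95 ⊕ 0xCE = 0x5B.
P[4]: D(K, 0x81) = 0x05; 0x05 ⊕ 0x11 = 0x14.
P[5]: D(K, 0x45) = 0xC1; 0xC1 ⊕ 0x81 = 0x40.
Blocks that differ from the original plaintext: P[1], P[2].

P[0] = 0xD6, P[1] = 0x54, P[2] = 0x8C, P[3] = 0x5B, P[4] = 0x14, P[5] = 0x40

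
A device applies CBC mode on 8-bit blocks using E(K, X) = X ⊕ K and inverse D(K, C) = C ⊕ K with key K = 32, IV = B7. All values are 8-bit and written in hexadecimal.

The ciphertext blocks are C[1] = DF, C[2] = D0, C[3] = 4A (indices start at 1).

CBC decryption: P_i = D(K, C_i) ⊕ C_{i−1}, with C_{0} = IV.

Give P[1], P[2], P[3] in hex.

P[1]: D(K, DF) = ED; ED ⊕ B7 = 5A.
P[2]: D(K, D0) = E2; E2 ⊕ DF = 3D.
P[3]: D(K, 4A) = 78; 78 ⊕ D0 = A8.

P[1] = 5A, P[2] = 3D, P[3] = A8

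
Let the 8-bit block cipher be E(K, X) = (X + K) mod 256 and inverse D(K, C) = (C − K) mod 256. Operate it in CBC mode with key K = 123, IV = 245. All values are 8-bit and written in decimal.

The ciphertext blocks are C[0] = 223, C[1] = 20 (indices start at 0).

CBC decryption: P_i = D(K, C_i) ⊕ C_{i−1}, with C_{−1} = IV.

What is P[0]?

P[0] = 145

P[0]: D(K, 223) = 100; 100 ⊕ 245 = 145.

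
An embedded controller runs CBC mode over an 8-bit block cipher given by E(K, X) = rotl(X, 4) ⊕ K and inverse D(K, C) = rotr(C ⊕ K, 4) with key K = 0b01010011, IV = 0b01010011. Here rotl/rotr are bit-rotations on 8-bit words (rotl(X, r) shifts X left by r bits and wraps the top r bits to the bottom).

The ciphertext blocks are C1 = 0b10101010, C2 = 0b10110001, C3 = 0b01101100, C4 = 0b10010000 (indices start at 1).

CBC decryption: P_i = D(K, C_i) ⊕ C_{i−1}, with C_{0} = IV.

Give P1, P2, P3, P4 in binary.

P1: D(K, 0b10101010) = 0b10011111; 0b10011111 ⊕ 0b01010011 = 0b11001100.
P2: D(K, 0b10110001) = 0b00101110; 0b00101110 ⊕ 0b10101010 = 0b10000100.
P3: D(K, 0b01101100) = 0b11110011; 0b11110011 ⊕ 0b10110001 = 0b01000010.
P4: D(K, 0b10010000) = 0b00111100; 0b00111100 ⊕ 0b01101100 = 0b01010000.

P1 = 0b11001100, P2 = 0b10000100, P3 = 0b01000010, P4 = 0b01010000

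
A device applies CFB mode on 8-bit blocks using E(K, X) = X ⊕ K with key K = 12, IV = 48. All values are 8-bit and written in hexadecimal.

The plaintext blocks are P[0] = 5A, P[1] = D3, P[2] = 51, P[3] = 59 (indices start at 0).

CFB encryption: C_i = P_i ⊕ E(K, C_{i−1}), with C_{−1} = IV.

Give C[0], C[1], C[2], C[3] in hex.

C[0] = 00, C[1] = C1, C[2] = 82, C[3] = C9

C[0]: E(K, 48) = 5A; 5A ⊕ 5A = 00.
C[1]: E(K, 00) = 12; D3 ⊕ 12 = C1.
C[2]: E(K, C1) = D3; 51 ⊕ D3 = 82.
C[3]: E(K, 82) = 90; 59 ⊕ 90 = C9.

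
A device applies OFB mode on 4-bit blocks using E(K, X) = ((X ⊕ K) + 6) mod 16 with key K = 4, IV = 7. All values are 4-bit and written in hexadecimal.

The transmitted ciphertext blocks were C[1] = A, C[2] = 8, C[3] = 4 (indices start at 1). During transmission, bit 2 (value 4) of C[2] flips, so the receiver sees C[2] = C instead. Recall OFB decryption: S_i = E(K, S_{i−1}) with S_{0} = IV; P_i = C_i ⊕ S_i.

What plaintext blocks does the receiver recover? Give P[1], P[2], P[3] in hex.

P[1] = 3, P[2] = F, P[3] = 9

Only C[2] changed, to C. In OFB, a change in C_i flips the same bit in P_i only; the keystream is unaffected. Decrypting the received ciphertext:
P[1]: S = E(K, 7) = 9; A ⊕ 9 = 3.
P[2]: S = E(K, 9) = 3; C ⊕ 3 = F.
P[3]: S = E(K, 3) = D; 4 ⊕ D = 9.
Blocks that differ from the original plaintext: P[2].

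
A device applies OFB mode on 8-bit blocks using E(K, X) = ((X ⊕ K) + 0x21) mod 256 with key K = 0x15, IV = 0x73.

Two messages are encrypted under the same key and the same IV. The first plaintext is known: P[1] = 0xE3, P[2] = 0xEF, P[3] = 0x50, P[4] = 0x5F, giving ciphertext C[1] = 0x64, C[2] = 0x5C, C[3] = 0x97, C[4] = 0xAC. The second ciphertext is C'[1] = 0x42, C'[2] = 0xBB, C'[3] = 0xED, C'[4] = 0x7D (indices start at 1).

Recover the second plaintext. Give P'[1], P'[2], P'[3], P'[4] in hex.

In OFB with a reused IV, both messages share the same keystream S_i, so C_i ⊕ C'_i = P_i ⊕ P'_i and thus P'_i = P_i ⊕ C_i ⊕ C'_i.
P'[1]: 0xE3 ⊕ 0x64 ⊕ 0x42 = 0xC5.
P'[2]: 0xEF ⊕ 0x5C ⊕ 0xBB = 0x08.
P'[3]: 0x50 ⊕ 0x97 ⊕ 0xED = 0x2A.
P'[4]: 0x5F ⊕ 0xAC ⊕ 0x7D = 0x8E.

P'[1] = 0xC5, P'[2] = 0x08, P'[3] = 0x2A, P'[4] = 0x8E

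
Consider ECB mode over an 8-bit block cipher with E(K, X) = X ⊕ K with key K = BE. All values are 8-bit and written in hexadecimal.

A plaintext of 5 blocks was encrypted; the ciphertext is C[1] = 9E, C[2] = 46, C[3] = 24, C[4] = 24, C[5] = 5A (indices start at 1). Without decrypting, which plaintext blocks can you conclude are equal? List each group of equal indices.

ECB encrypts each block independently with the same key, so equal ciphertext blocks imply equal plaintext blocks.
C[3] = C[4] = 24, so P[3] = P[4].

P[3] = P[4]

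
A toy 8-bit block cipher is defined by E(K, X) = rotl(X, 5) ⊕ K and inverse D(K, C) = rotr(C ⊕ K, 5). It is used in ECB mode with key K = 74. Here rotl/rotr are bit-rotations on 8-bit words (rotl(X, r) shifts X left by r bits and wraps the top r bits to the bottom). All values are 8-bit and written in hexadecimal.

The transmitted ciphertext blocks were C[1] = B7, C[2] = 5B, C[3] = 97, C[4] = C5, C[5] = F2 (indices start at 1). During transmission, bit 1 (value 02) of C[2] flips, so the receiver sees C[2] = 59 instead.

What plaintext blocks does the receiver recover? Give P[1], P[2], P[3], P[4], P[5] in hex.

ECB decryption: P_i = D(K, C_i).
Only C[2] changed, to 59. In ECB, a change in C_i affects only P_i. Decrypting the received ciphertext:
P[1]: D(K, B7) = 1E.
P[2]: D(K, 59) = 69.
P[3]: D(K, 97) = 1F.
P[4]: D(K, C5) = 8D.
P[5]: D(K, F2) = 34.
Blocks that differ from the original plaintext: P[2].

P[1] = 1E, P[2] = 69, P[3] = 1F, P[4] = 8D, P[5] = 34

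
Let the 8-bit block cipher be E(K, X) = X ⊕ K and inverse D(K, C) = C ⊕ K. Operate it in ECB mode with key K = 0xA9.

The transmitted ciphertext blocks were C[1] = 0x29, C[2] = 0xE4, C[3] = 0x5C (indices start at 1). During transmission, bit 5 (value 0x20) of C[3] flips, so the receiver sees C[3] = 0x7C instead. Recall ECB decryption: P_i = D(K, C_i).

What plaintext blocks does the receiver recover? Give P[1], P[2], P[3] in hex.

Only C[3] changed, to 0x7C. In ECB, a change in C_i affects only P_i. Decrypting the received ciphertext:
P[1]: D(K, 0x29) = 0x80.
P[2]: D(K, 0xE4) = 0x4D.
P[3]: D(K, 0x7C) = 0xD5.
Blocks that differ from the original plaintext: P[3].

P[1] = 0x80, P[2] = 0x4D, P[3] = 0xD5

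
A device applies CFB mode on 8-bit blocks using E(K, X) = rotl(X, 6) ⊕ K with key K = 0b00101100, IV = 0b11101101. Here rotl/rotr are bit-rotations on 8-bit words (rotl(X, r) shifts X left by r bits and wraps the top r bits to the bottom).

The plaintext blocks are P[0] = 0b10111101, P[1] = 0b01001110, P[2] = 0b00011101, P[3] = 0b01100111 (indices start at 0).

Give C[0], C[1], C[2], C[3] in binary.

CFB encryption: C_i = P_i ⊕ E(K, C_{i−1}), with C_{−1} = IV.
C[0]: E(K, 0b11101101) = 0b01010111; 0b10111101 ⊕ 0b01010111 = 0b11101010.
C[1]: E(K, 0b11101010) = 0b10010110; 0b01001110 ⊕ 0b10010110 = 0b11011000.
C[2]: E(K, 0b11011000) = 0b00011010; 0b00011101 ⊕ 0b00011010 = 0b00000111.
C[3]: E(K, 0b00000111) = 0b11101101; 0b01100111 ⊕ 0b11101101 = 0b10001010.

C[0] = 0b11101010, C[1] = 0b11011000, C[2] = 0b00000111, C[3] = 0b10001010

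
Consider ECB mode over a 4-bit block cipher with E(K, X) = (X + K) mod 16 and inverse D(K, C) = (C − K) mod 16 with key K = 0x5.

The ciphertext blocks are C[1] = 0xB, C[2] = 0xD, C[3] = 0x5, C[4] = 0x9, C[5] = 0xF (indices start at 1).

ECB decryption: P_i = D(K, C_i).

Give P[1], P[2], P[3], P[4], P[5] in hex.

P[1] = 0x6, P[2] = 0x8, P[3] = 0x0, P[4] = 0x4, P[5] = 0xA

P[1]: D(K, 0xB) = 0x6.
P[2]: D(K, 0xD) = 0x8.
P[3]: D(K, 0x5) = 0x0.
P[4]: D(K, 0x9) = 0x4.
P[5]: D(K, 0xF) = 0xA.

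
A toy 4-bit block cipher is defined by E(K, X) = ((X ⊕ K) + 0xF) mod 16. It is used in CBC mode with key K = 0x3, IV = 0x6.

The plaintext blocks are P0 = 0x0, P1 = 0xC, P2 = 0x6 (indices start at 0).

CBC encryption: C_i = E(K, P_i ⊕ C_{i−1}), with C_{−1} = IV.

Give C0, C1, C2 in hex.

C0: P0 ⊕ 0x6 = 0x6; E(K, 0x6) = 0x4.
C1: P1 ⊕ 0x4 = 0x8; E(K, 0x8) = 0xA.
C2: P2 ⊕ 0xA = 0xC; E(K, 0xC) = 0xE.

C0 = 0x4, C1 = 0xA, C2 = 0xE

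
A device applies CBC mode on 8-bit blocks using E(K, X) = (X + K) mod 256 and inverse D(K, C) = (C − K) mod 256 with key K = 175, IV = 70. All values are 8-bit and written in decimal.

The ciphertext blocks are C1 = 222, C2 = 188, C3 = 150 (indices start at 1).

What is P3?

P3 = 91

CBC decryption: P_i = D(K, C_i) ⊕ C_{i−1}, with C_{0} = IV.
P3: D(K, 150) = 231; 231 ⊕ 188 = 91.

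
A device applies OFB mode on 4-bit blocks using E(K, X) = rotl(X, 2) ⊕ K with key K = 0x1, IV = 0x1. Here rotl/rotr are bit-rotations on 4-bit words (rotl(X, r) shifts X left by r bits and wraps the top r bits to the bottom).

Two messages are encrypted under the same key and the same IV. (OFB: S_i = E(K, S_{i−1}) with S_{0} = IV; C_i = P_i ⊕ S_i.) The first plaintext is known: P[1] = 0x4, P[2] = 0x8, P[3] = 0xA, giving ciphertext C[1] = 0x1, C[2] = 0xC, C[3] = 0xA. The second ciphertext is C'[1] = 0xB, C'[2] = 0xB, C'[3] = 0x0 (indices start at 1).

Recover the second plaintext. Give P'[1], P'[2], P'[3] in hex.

P'[1] = 0xE, P'[2] = 0xF, P'[3] = 0x0

In OFB with a reused IV, both messages share the same keystream S_i, so C_i ⊕ C'_i = P_i ⊕ P'_i and thus P'_i = P_i ⊕ C_i ⊕ C'_i.
P'[1]: 0x4 ⊕ 0x1 ⊕ 0xB = 0xE.
P'[2]: 0x8 ⊕ 0xC ⊕ 0xB = 0xF.
P'[3]: 0xA ⊕ 0xA ⊕ 0x0 = 0x0.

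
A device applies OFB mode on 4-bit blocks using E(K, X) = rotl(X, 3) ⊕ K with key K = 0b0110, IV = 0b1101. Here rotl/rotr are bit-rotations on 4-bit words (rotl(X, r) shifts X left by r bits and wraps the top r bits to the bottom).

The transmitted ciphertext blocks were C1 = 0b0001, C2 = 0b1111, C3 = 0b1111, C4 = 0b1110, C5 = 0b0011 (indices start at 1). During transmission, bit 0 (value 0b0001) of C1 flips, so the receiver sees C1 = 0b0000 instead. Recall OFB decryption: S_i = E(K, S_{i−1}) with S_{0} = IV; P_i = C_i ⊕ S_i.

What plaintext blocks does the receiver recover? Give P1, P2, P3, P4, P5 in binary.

P1 = 0b1000, P2 = 0b1101, P3 = 0b1000, P4 = 0b0011, P5 = 0b1011

Only C1 changed, to 0b0000. In OFB, a change in C_i flips the same bit in P_i only; the keystream is unaffected. Decrypting the received ciphertext:
P1: S = E(K, 0b1101) = 0b1000; 0b0000 ⊕ 0b1000 = 0b1000.
P2: S = E(K, 0b1000) = 0b0010; 0b1111 ⊕ 0b0010 = 0b1101.
P3: S = E(K, 0b0010) = 0b0111; 0b1111 ⊕ 0b0111 = 0b1000.
P4: S = E(K, 0b0111) = 0b1101; 0b1110 ⊕ 0b1101 = 0b0011.
P5: S = E(K, 0b1101) = 0b1000; 0b0011 ⊕ 0b1000 = 0b1011.
Blocks that differ from the original plaintext: P1.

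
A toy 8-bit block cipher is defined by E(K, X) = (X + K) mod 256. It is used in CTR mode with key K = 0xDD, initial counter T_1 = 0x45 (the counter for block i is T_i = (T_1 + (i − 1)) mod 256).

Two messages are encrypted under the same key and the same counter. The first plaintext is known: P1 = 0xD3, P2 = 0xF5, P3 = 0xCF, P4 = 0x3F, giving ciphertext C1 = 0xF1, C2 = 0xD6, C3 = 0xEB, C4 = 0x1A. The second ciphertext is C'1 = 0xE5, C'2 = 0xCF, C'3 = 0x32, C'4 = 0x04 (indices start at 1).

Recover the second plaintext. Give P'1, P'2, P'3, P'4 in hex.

In CTR with a reused counter, both messages share the same keystream S_i, so C_i ⊕ C'_i = P_i ⊕ P'_i and thus P'_i = P_i ⊕ C_i ⊕ C'_i.
P'1: 0xD3 ⊕ 0xF1 ⊕ 0xE5 = 0xC7.
P'2: 0xF5 ⊕ 0xD6 ⊕ 0xCF = 0xEC.
P'3: 0xCF ⊕ 0xEB ⊕ 0x32 = 0x16.
P'4: 0x3F ⊕ 0x1A ⊕ 0x04 = 0x21.

P'1 = 0xC7, P'2 = 0xEC, P'3 = 0x16, P'4 = 0x21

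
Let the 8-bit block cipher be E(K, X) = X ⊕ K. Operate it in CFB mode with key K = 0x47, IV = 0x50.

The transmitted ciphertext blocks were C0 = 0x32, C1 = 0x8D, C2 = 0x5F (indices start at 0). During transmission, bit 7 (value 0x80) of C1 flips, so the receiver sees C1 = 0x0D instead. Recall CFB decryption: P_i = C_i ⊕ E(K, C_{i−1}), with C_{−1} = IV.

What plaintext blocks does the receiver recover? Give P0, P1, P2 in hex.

P0 = 0x25, P1 = 0x78, P2 = 0x15

Only C1 changed, to 0x0D. In CFB, a change in C_i flips the same bit in P_i and garbles P_{i+1}. Decrypting the received ciphertext:
P0: E(K, 0x50) = 0x17; 0x32 ⊕ 0x17 = 0x25.
P1: E(K, 0x32) = 0x75; 0x0D ⊕ 0x75 = 0x78.
P2: E(K, 0x0D) = 0x4A; 0x5F ⊕ 0x4A = 0x15.
Blocks that differ from the original plaintext: P1, P2.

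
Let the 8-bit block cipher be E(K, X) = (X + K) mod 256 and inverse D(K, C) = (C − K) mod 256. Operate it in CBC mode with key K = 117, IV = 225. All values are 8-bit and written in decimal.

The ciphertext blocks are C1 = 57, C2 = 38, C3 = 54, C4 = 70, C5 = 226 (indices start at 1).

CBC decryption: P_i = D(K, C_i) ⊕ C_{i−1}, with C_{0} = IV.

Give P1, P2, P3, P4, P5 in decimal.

P1 = 37, P2 = 136, P3 = 231, P4 = 231, P5 = 43

P1: D(K, 57) = 196; 196 ⊕ 225 = 37.
P2: D(K, 38) = 177; 177 ⊕ 57 = 136.
P3: D(K, 54) = 193; 193 ⊕ 38 = 231.
P4: D(K, 70) = 209; 209 ⊕ 54 = 231.
P5: D(K, 226) = 109; 109 ⊕ 70 = 43.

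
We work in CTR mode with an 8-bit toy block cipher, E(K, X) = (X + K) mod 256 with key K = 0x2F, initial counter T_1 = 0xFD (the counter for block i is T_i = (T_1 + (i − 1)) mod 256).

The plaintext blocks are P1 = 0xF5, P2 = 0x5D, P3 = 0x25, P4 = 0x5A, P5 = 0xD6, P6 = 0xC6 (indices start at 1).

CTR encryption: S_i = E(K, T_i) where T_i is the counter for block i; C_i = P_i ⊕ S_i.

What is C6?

C6 = 0xF7

C1: T = 0xFD, S = E(K, T) = 0x2C; 0xF5 ⊕ 0x2C = 0xD9.
C2: T = 0xFE, S = E(K, T) = 0x2D; 0x5D ⊕ 0x2D = 0x70.
C3: T = 0xFF, S = E(K, T) = 0x2E; 0x25 ⊕ 0x2E = 0x0B.
C4: T = 0x00, S = E(K, T) = 0x2F; 0x5A ⊕ 0x2F = 0x75.
C5: T = 0x01, S = E(K, T) = 0x30; 0xD6 ⊕ 0x30 = 0xE6.
C6: T = 0x02, S = E(K, T) = 0x31; 0xC6 ⊕ 0x31 = 0xF7.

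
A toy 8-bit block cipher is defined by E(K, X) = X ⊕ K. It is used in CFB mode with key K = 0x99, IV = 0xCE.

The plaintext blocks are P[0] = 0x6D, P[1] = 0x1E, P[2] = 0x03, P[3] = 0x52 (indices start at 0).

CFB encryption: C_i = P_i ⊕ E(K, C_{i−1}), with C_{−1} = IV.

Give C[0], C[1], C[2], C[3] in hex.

C[0] = 0x3A, C[1] = 0xBD, C[2] = 0x27, C[3] = 0xEC

C[0]: E(K, 0xCE) = 0x57; 0x6D ⊕ 0x57 = 0x3A.
C[1]: E(K, 0x3A) = 0xA3; 0x1E ⊕ 0xA3 = 0xBD.
C[2]: E(K, 0xBD) = 0x24; 0x03 ⊕ 0x24 = 0x27.
C[3]: E(K, 0x27) = 0xBE; 0x52 ⊕ 0xBE = 0xEC.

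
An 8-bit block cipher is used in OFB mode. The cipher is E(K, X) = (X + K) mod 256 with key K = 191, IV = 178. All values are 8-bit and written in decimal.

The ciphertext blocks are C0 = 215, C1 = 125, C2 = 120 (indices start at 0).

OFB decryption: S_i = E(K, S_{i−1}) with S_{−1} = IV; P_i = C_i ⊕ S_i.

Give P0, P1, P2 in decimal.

P0 = 166, P1 = 77, P2 = 151

P0: S = E(K, 178) = 113; 215 ⊕ 113 = 166.
P1: S = E(K, 113) = 48; 125 ⊕ 48 = 77.
P2: S = E(K, 48) = 239; 120 ⊕ 239 = 151.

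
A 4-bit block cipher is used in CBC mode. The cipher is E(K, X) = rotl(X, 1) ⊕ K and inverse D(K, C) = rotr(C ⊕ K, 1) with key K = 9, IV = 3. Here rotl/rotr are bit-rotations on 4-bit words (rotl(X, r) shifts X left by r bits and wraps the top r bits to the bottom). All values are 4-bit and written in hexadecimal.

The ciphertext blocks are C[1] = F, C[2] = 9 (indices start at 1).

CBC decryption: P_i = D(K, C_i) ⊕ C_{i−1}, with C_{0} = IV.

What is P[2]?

P[2] = F

P[2]: D(K, 9) = 0; 0 ⊕ F = F.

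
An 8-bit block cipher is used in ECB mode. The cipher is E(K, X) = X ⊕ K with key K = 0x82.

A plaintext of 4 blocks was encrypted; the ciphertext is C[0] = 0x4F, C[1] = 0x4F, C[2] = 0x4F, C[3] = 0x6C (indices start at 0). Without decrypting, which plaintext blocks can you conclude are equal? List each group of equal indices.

ECB encrypts each block independently with the same key, so equal ciphertext blocks imply equal plaintext blocks.
C[0] = C[1] = C[2] = 0x4F, so P[0] = P[1] = P[2].

P[0] = P[1] = P[2]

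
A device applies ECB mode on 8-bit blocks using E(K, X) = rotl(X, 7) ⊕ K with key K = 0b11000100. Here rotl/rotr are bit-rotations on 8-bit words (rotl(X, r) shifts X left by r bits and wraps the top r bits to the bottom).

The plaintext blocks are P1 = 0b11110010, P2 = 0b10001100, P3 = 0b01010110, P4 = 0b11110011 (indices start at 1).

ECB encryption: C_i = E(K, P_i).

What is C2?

C2 = 0b10000010

C2: E(K, 0b10001100) = 0b10000010.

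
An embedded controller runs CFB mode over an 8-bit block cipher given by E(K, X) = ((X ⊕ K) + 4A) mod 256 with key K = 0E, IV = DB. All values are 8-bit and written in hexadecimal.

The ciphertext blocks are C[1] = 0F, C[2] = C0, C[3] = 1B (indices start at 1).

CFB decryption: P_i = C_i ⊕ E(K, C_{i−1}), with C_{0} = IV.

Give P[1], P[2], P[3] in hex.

P[1]: E(K, DB) = 1F; 0F ⊕ 1F = 10.
P[2]: E(K, 0F) = 4B; C0 ⊕ 4B = 8B.
P[3]: E(K, C0) = 18; 1B ⊕ 18 = 03.

P[1] = 10, P[2] = 8B, P[3] = 03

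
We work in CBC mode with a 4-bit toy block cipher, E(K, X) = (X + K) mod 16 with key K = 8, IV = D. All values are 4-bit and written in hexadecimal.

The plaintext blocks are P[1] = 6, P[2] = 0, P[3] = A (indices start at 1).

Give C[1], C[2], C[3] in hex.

C[1] = 3, C[2] = B, C[3] = 9

CBC encryption: C_i = E(K, P_i ⊕ C_{i−1}), with C_{0} = IV.
C[1]: P[1] ⊕ D = B; E(K, B) = 3.
C[2]: P[2] ⊕ 3 = 3; E(K, 3) = B.
C[3]: P[3] ⊕ B = 1; E(K, 1) = 9.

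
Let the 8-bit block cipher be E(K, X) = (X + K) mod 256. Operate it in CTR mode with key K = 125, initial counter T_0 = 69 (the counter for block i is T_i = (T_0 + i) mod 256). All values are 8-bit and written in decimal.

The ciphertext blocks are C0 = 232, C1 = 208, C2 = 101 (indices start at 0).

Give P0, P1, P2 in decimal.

P0 = 42, P1 = 19, P2 = 161

CTR decryption: S_i = E(K, T_i) where T_i is the counter for block i; P_i = C_i ⊕ S_i.
P0: T = 69, S = E(K, T) = 194; 232 ⊕ 194 = 42.
P1: T = 70, S = E(K, T) = 195; 208 ⊕ 195 = 19.
P2: T = 71, S = E(K, T) = 196; 101 ⊕ 196 = 161.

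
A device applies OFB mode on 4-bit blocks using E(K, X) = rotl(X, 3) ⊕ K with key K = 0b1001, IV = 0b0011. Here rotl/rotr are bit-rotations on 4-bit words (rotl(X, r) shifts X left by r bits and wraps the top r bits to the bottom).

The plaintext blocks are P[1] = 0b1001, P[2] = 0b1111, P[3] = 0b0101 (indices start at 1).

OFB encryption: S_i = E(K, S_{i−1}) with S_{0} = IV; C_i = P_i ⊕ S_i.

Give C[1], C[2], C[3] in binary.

C[1]: S = E(K, 0b0011) = 0b0000; 0b1001 ⊕ 0b0000 = 0b1001.
C[2]: S = E(K, 0b0000) = 0b1001; 0b1111 ⊕ 0b1001 = 0b0110.
C[3]: S = E(K, 0b1001) = 0b0101; 0b0101 ⊕ 0b0101 = 0b0000.

C[1] = 0b1001, C[2] = 0b0110, C[3] = 0b0000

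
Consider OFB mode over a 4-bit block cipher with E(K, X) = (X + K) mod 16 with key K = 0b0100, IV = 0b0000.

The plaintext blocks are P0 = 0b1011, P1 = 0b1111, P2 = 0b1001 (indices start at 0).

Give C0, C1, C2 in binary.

OFB encryption: S_i = E(K, S_{i−1}) with S_{−1} = IV; C_i = P_i ⊕ S_i.
C0: S = E(K, 0b0000) = 0b0100; 0b1011 ⊕ 0b0100 = 0b1111.
C1: S = E(K, 0b0100) = 0b1000; 0b1111 ⊕ 0b1000 = 0b0111.
C2: S = E(K, 0b1000) = 0b1100; 0b1001 ⊕ 0b1100 = 0b0101.

C0 = 0b1111, C1 = 0b0111, C2 = 0b0101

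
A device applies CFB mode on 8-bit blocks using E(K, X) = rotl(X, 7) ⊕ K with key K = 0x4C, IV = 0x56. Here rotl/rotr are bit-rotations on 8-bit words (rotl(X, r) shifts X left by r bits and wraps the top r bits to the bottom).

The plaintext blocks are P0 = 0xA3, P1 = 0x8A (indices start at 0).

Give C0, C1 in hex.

CFB encryption: C_i = P_i ⊕ E(K, C_{i−1}), with C_{−1} = IV.
C0: E(K, 0x56) = 0x67; 0xA3 ⊕ 0x67 = 0xC4.
C1: E(K, 0xC4) = 0x2E; 0x8A ⊕ 0x2E = 0xA4.

C0 = 0xC4, C1 = 0xA4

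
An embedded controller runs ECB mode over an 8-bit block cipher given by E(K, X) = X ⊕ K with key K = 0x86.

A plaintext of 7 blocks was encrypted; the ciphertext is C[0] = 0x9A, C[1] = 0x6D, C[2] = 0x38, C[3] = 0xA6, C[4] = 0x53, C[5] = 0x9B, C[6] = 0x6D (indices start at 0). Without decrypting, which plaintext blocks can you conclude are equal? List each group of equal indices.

P[1] = P[6]

ECB encrypts each block independently with the same key, so equal ciphertext blocks imply equal plaintext blocks.
C[1] = C[6] = 0x6D, so P[1] = P[6].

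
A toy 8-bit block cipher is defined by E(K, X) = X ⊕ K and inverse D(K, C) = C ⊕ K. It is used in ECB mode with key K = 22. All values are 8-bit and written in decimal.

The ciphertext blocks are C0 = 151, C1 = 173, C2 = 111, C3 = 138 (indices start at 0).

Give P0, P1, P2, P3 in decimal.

P0 = 129, P1 = 187, P2 = 121, P3 = 156

ECB decryption: P_i = D(K, C_i).
P0: D(K, 151) = 129.
P1: D(K, 173) = 187.
P2: D(K, 111) = 121.
P3: D(K, 138) = 156.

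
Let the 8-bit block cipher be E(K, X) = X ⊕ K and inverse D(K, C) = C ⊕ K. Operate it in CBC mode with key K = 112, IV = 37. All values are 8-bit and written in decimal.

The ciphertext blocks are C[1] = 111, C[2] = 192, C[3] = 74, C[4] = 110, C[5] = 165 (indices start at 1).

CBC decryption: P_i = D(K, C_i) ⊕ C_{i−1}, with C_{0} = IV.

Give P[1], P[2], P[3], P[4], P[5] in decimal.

P[1]: D(K, 111) = 31; 31 ⊕ 37 = 58.
P[2]: D(K, 192) = 176; 176 ⊕ 111 = 223.
P[3]: D(K, 74) = 58; 58 ⊕ 192 = 250.
P[4]: D(K, 110) = 30; 30 ⊕ 74 = 84.
P[5]: D(K, 165) = 213; 213 ⊕ 110 = 187.

P[1] = 58, P[2] = 223, P[3] = 250, P[4] = 84, P[5] = 187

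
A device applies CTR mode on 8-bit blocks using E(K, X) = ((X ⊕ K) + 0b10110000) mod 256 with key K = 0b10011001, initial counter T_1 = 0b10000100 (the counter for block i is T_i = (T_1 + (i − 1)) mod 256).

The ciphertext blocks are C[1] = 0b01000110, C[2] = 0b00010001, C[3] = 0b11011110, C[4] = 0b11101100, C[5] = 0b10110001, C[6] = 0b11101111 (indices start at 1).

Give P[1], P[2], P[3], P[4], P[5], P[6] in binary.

CTR decryption: S_i = E(K, T_i) where T_i is the counter for block i; P_i = C_i ⊕ S_i.
P[1]: T = 0b10000100, S = E(K, T) = 0b11001101; 0b01000110 ⊕ 0b11001101 = 0b10001011.
P[2]: T = 0b10000101, S = E(K, T) = 0b11001100; 0b00010001 ⊕ 0b11001100 = 0b11011101.
P[3]: T = 0b10000110, S = E(K, T) = 0b11001111; 0b11011110 ⊕ 0b11001111 = 0b00010001.
P[4]: T = 0b10000111, S = E(K, T) = 0b11001110; 0b11101100 ⊕ 0b11001110 = 0b00100010.
P[5]: T = 0b10001000, S = E(K, T) = 0b11000001; 0b10110001 ⊕ 0b11000001 = 0b01110000.
P[6]: T = 0b10001001, S = E(K, T) = 0b11000000; 0b11101111 ⊕ 0b11000000 = 0b00101111.

P[1] = 0b10001011, P[2] = 0b11011101, P[3] = 0b00010001, P[4] = 0b00100010, P[5] = 0b01110000, P[6] = 0b00101111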